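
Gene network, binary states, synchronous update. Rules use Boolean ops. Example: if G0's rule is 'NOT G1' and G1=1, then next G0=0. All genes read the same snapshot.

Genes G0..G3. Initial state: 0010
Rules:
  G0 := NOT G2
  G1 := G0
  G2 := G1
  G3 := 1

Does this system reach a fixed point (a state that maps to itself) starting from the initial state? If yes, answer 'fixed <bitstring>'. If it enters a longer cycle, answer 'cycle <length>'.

Answer: cycle 6

Derivation:
Step 0: 0010
Step 1: G0=NOT G2=NOT 1=0 G1=G0=0 G2=G1=0 G3=1(const) -> 0001
Step 2: G0=NOT G2=NOT 0=1 G1=G0=0 G2=G1=0 G3=1(const) -> 1001
Step 3: G0=NOT G2=NOT 0=1 G1=G0=1 G2=G1=0 G3=1(const) -> 1101
Step 4: G0=NOT G2=NOT 0=1 G1=G0=1 G2=G1=1 G3=1(const) -> 1111
Step 5: G0=NOT G2=NOT 1=0 G1=G0=1 G2=G1=1 G3=1(const) -> 0111
Step 6: G0=NOT G2=NOT 1=0 G1=G0=0 G2=G1=1 G3=1(const) -> 0011
Step 7: G0=NOT G2=NOT 1=0 G1=G0=0 G2=G1=0 G3=1(const) -> 0001
Cycle of length 6 starting at step 1 -> no fixed point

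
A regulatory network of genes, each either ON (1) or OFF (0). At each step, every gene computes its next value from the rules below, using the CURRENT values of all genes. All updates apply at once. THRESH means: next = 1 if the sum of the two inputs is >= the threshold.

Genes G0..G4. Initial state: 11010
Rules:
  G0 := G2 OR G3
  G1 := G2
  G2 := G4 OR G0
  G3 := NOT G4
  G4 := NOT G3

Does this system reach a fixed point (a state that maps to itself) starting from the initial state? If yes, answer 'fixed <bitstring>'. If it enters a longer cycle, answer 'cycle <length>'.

Step 0: 11010
Step 1: G0=G2|G3=0|1=1 G1=G2=0 G2=G4|G0=0|1=1 G3=NOT G4=NOT 0=1 G4=NOT G3=NOT 1=0 -> 10110
Step 2: G0=G2|G3=1|1=1 G1=G2=1 G2=G4|G0=0|1=1 G3=NOT G4=NOT 0=1 G4=NOT G3=NOT 1=0 -> 11110
Step 3: G0=G2|G3=1|1=1 G1=G2=1 G2=G4|G0=0|1=1 G3=NOT G4=NOT 0=1 G4=NOT G3=NOT 1=0 -> 11110
Fixed point reached at step 2: 11110

Answer: fixed 11110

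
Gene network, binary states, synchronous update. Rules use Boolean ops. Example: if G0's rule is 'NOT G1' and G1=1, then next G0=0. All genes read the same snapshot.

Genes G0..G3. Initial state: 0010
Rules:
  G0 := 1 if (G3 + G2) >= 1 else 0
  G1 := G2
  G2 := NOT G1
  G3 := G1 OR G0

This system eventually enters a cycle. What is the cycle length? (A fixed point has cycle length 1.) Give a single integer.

Answer: 4

Derivation:
Step 0: 0010
Step 1: G0=(0+1>=1)=1 G1=G2=1 G2=NOT G1=NOT 0=1 G3=G1|G0=0|0=0 -> 1110
Step 2: G0=(0+1>=1)=1 G1=G2=1 G2=NOT G1=NOT 1=0 G3=G1|G0=1|1=1 -> 1101
Step 3: G0=(1+0>=1)=1 G1=G2=0 G2=NOT G1=NOT 1=0 G3=G1|G0=1|1=1 -> 1001
Step 4: G0=(1+0>=1)=1 G1=G2=0 G2=NOT G1=NOT 0=1 G3=G1|G0=0|1=1 -> 1011
Step 5: G0=(1+1>=1)=1 G1=G2=1 G2=NOT G1=NOT 0=1 G3=G1|G0=0|1=1 -> 1111
Step 6: G0=(1+1>=1)=1 G1=G2=1 G2=NOT G1=NOT 1=0 G3=G1|G0=1|1=1 -> 1101
State from step 6 equals state from step 2 -> cycle length 4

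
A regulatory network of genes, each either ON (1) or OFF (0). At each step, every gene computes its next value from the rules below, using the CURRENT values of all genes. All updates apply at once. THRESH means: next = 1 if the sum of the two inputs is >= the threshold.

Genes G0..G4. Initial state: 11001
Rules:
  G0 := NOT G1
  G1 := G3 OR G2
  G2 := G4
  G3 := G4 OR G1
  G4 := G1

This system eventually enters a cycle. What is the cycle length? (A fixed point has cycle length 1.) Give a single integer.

Step 0: 11001
Step 1: G0=NOT G1=NOT 1=0 G1=G3|G2=0|0=0 G2=G4=1 G3=G4|G1=1|1=1 G4=G1=1 -> 00111
Step 2: G0=NOT G1=NOT 0=1 G1=G3|G2=1|1=1 G2=G4=1 G3=G4|G1=1|0=1 G4=G1=0 -> 11110
Step 3: G0=NOT G1=NOT 1=0 G1=G3|G2=1|1=1 G2=G4=0 G3=G4|G1=0|1=1 G4=G1=1 -> 01011
Step 4: G0=NOT G1=NOT 1=0 G1=G3|G2=1|0=1 G2=G4=1 G3=G4|G1=1|1=1 G4=G1=1 -> 01111
Step 5: G0=NOT G1=NOT 1=0 G1=G3|G2=1|1=1 G2=G4=1 G3=G4|G1=1|1=1 G4=G1=1 -> 01111
State from step 5 equals state from step 4 -> cycle length 1

Answer: 1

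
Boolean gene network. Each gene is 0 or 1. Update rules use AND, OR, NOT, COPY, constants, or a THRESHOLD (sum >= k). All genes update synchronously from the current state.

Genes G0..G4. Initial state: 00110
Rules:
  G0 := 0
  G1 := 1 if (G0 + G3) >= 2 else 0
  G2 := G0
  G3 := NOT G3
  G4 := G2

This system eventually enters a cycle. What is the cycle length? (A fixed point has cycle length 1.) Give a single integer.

Step 0: 00110
Step 1: G0=0(const) G1=(0+1>=2)=0 G2=G0=0 G3=NOT G3=NOT 1=0 G4=G2=1 -> 00001
Step 2: G0=0(const) G1=(0+0>=2)=0 G2=G0=0 G3=NOT G3=NOT 0=1 G4=G2=0 -> 00010
Step 3: G0=0(const) G1=(0+1>=2)=0 G2=G0=0 G3=NOT G3=NOT 1=0 G4=G2=0 -> 00000
Step 4: G0=0(const) G1=(0+0>=2)=0 G2=G0=0 G3=NOT G3=NOT 0=1 G4=G2=0 -> 00010
State from step 4 equals state from step 2 -> cycle length 2

Answer: 2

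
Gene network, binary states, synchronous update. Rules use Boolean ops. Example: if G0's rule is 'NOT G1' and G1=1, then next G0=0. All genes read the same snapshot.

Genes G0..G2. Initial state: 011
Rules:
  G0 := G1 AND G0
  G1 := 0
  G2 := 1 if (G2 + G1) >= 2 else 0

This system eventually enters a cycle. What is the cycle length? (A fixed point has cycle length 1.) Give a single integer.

Answer: 1

Derivation:
Step 0: 011
Step 1: G0=G1&G0=1&0=0 G1=0(const) G2=(1+1>=2)=1 -> 001
Step 2: G0=G1&G0=0&0=0 G1=0(const) G2=(1+0>=2)=0 -> 000
Step 3: G0=G1&G0=0&0=0 G1=0(const) G2=(0+0>=2)=0 -> 000
State from step 3 equals state from step 2 -> cycle length 1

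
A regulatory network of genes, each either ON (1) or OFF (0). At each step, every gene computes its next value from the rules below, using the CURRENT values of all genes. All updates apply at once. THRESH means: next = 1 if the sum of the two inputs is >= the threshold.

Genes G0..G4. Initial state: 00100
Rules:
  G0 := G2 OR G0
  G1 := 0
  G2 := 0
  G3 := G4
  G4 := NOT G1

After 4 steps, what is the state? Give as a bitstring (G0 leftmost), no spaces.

Step 1: G0=G2|G0=1|0=1 G1=0(const) G2=0(const) G3=G4=0 G4=NOT G1=NOT 0=1 -> 10001
Step 2: G0=G2|G0=0|1=1 G1=0(const) G2=0(const) G3=G4=1 G4=NOT G1=NOT 0=1 -> 10011
Step 3: G0=G2|G0=0|1=1 G1=0(const) G2=0(const) G3=G4=1 G4=NOT G1=NOT 0=1 -> 10011
Step 4: G0=G2|G0=0|1=1 G1=0(const) G2=0(const) G3=G4=1 G4=NOT G1=NOT 0=1 -> 10011

10011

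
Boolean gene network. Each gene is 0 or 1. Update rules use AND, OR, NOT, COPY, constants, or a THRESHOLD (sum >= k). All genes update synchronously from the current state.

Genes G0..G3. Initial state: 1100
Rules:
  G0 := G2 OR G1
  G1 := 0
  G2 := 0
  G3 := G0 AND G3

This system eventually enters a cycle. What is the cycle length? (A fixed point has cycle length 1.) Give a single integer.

Step 0: 1100
Step 1: G0=G2|G1=0|1=1 G1=0(const) G2=0(const) G3=G0&G3=1&0=0 -> 1000
Step 2: G0=G2|G1=0|0=0 G1=0(const) G2=0(const) G3=G0&G3=1&0=0 -> 0000
Step 3: G0=G2|G1=0|0=0 G1=0(const) G2=0(const) G3=G0&G3=0&0=0 -> 0000
State from step 3 equals state from step 2 -> cycle length 1

Answer: 1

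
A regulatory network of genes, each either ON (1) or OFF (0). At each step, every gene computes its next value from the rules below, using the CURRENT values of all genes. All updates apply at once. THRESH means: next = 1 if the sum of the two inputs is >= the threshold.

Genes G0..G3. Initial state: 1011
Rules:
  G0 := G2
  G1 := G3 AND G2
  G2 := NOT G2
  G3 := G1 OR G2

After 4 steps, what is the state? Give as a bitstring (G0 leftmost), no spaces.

Step 1: G0=G2=1 G1=G3&G2=1&1=1 G2=NOT G2=NOT 1=0 G3=G1|G2=0|1=1 -> 1101
Step 2: G0=G2=0 G1=G3&G2=1&0=0 G2=NOT G2=NOT 0=1 G3=G1|G2=1|0=1 -> 0011
Step 3: G0=G2=1 G1=G3&G2=1&1=1 G2=NOT G2=NOT 1=0 G3=G1|G2=0|1=1 -> 1101
Step 4: G0=G2=0 G1=G3&G2=1&0=0 G2=NOT G2=NOT 0=1 G3=G1|G2=1|0=1 -> 0011

0011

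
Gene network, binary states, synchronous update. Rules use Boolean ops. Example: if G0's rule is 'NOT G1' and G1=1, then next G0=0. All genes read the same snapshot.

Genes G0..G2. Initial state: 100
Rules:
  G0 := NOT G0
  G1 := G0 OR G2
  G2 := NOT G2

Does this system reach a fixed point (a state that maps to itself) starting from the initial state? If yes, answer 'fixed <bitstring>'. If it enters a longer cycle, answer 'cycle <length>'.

Answer: cycle 2

Derivation:
Step 0: 100
Step 1: G0=NOT G0=NOT 1=0 G1=G0|G2=1|0=1 G2=NOT G2=NOT 0=1 -> 011
Step 2: G0=NOT G0=NOT 0=1 G1=G0|G2=0|1=1 G2=NOT G2=NOT 1=0 -> 110
Step 3: G0=NOT G0=NOT 1=0 G1=G0|G2=1|0=1 G2=NOT G2=NOT 0=1 -> 011
Cycle of length 2 starting at step 1 -> no fixed point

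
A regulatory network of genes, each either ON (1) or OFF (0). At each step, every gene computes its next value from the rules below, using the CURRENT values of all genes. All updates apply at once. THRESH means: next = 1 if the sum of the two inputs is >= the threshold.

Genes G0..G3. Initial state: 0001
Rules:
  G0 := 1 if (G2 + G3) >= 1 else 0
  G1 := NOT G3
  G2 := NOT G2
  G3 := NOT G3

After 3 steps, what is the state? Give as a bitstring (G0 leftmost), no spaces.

Step 1: G0=(0+1>=1)=1 G1=NOT G3=NOT 1=0 G2=NOT G2=NOT 0=1 G3=NOT G3=NOT 1=0 -> 1010
Step 2: G0=(1+0>=1)=1 G1=NOT G3=NOT 0=1 G2=NOT G2=NOT 1=0 G3=NOT G3=NOT 0=1 -> 1101
Step 3: G0=(0+1>=1)=1 G1=NOT G3=NOT 1=0 G2=NOT G2=NOT 0=1 G3=NOT G3=NOT 1=0 -> 1010

1010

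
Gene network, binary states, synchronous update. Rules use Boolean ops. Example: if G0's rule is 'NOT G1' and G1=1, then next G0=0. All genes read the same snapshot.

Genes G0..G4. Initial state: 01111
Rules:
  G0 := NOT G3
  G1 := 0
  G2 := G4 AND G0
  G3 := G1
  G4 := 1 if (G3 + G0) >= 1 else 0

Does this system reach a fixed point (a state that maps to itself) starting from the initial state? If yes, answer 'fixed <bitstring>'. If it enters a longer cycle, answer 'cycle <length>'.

Answer: fixed 10101

Derivation:
Step 0: 01111
Step 1: G0=NOT G3=NOT 1=0 G1=0(const) G2=G4&G0=1&0=0 G3=G1=1 G4=(1+0>=1)=1 -> 00011
Step 2: G0=NOT G3=NOT 1=0 G1=0(const) G2=G4&G0=1&0=0 G3=G1=0 G4=(1+0>=1)=1 -> 00001
Step 3: G0=NOT G3=NOT 0=1 G1=0(const) G2=G4&G0=1&0=0 G3=G1=0 G4=(0+0>=1)=0 -> 10000
Step 4: G0=NOT G3=NOT 0=1 G1=0(const) G2=G4&G0=0&1=0 G3=G1=0 G4=(0+1>=1)=1 -> 10001
Step 5: G0=NOT G3=NOT 0=1 G1=0(const) G2=G4&G0=1&1=1 G3=G1=0 G4=(0+1>=1)=1 -> 10101
Step 6: G0=NOT G3=NOT 0=1 G1=0(const) G2=G4&G0=1&1=1 G3=G1=0 G4=(0+1>=1)=1 -> 10101
Fixed point reached at step 5: 10101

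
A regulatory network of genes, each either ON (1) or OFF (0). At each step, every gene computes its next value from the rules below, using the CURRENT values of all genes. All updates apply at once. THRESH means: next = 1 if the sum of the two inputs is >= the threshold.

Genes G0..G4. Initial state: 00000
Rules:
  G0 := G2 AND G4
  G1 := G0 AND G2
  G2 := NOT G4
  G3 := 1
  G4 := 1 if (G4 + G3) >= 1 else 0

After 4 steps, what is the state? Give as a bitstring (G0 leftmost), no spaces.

Step 1: G0=G2&G4=0&0=0 G1=G0&G2=0&0=0 G2=NOT G4=NOT 0=1 G3=1(const) G4=(0+0>=1)=0 -> 00110
Step 2: G0=G2&G4=1&0=0 G1=G0&G2=0&1=0 G2=NOT G4=NOT 0=1 G3=1(const) G4=(0+1>=1)=1 -> 00111
Step 3: G0=G2&G4=1&1=1 G1=G0&G2=0&1=0 G2=NOT G4=NOT 1=0 G3=1(const) G4=(1+1>=1)=1 -> 10011
Step 4: G0=G2&G4=0&1=0 G1=G0&G2=1&0=0 G2=NOT G4=NOT 1=0 G3=1(const) G4=(1+1>=1)=1 -> 00011

00011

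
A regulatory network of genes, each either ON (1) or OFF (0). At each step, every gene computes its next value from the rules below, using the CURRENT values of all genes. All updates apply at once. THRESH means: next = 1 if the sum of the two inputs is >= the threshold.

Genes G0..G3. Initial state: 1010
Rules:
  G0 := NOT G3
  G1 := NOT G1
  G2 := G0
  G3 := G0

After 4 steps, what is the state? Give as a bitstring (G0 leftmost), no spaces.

Step 1: G0=NOT G3=NOT 0=1 G1=NOT G1=NOT 0=1 G2=G0=1 G3=G0=1 -> 1111
Step 2: G0=NOT G3=NOT 1=0 G1=NOT G1=NOT 1=0 G2=G0=1 G3=G0=1 -> 0011
Step 3: G0=NOT G3=NOT 1=0 G1=NOT G1=NOT 0=1 G2=G0=0 G3=G0=0 -> 0100
Step 4: G0=NOT G3=NOT 0=1 G1=NOT G1=NOT 1=0 G2=G0=0 G3=G0=0 -> 1000

1000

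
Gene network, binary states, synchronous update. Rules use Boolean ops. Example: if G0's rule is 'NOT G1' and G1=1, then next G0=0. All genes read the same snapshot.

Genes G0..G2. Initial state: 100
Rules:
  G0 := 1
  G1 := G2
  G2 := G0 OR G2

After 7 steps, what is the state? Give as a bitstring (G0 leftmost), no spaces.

Step 1: G0=1(const) G1=G2=0 G2=G0|G2=1|0=1 -> 101
Step 2: G0=1(const) G1=G2=1 G2=G0|G2=1|1=1 -> 111
Step 3: G0=1(const) G1=G2=1 G2=G0|G2=1|1=1 -> 111
Step 4: G0=1(const) G1=G2=1 G2=G0|G2=1|1=1 -> 111
Step 5: G0=1(const) G1=G2=1 G2=G0|G2=1|1=1 -> 111
Step 6: G0=1(const) G1=G2=1 G2=G0|G2=1|1=1 -> 111
Step 7: G0=1(const) G1=G2=1 G2=G0|G2=1|1=1 -> 111

111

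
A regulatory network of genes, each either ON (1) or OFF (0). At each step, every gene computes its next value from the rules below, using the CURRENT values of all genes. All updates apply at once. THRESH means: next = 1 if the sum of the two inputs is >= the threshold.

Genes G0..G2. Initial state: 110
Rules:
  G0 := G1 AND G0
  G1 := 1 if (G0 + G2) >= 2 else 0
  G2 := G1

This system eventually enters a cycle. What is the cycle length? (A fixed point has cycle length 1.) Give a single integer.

Step 0: 110
Step 1: G0=G1&G0=1&1=1 G1=(1+0>=2)=0 G2=G1=1 -> 101
Step 2: G0=G1&G0=0&1=0 G1=(1+1>=2)=1 G2=G1=0 -> 010
Step 3: G0=G1&G0=1&0=0 G1=(0+0>=2)=0 G2=G1=1 -> 001
Step 4: G0=G1&G0=0&0=0 G1=(0+1>=2)=0 G2=G1=0 -> 000
Step 5: G0=G1&G0=0&0=0 G1=(0+0>=2)=0 G2=G1=0 -> 000
State from step 5 equals state from step 4 -> cycle length 1

Answer: 1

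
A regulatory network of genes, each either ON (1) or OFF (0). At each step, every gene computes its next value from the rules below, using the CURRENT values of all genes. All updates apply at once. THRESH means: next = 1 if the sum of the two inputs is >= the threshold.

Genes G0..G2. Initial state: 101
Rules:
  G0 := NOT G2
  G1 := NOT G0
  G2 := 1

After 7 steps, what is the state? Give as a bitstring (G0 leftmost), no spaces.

Step 1: G0=NOT G2=NOT 1=0 G1=NOT G0=NOT 1=0 G2=1(const) -> 001
Step 2: G0=NOT G2=NOT 1=0 G1=NOT G0=NOT 0=1 G2=1(const) -> 011
Step 3: G0=NOT G2=NOT 1=0 G1=NOT G0=NOT 0=1 G2=1(const) -> 011
Step 4: G0=NOT G2=NOT 1=0 G1=NOT G0=NOT 0=1 G2=1(const) -> 011
Step 5: G0=NOT G2=NOT 1=0 G1=NOT G0=NOT 0=1 G2=1(const) -> 011
Step 6: G0=NOT G2=NOT 1=0 G1=NOT G0=NOT 0=1 G2=1(const) -> 011
Step 7: G0=NOT G2=NOT 1=0 G1=NOT G0=NOT 0=1 G2=1(const) -> 011

011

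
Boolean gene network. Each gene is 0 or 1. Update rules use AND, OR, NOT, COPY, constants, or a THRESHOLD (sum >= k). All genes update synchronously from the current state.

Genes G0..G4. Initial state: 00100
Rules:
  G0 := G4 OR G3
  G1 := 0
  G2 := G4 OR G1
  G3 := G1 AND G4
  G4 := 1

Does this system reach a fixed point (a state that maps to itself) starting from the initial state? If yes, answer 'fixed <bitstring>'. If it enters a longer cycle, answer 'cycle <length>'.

Step 0: 00100
Step 1: G0=G4|G3=0|0=0 G1=0(const) G2=G4|G1=0|0=0 G3=G1&G4=0&0=0 G4=1(const) -> 00001
Step 2: G0=G4|G3=1|0=1 G1=0(const) G2=G4|G1=1|0=1 G3=G1&G4=0&1=0 G4=1(const) -> 10101
Step 3: G0=G4|G3=1|0=1 G1=0(const) G2=G4|G1=1|0=1 G3=G1&G4=0&1=0 G4=1(const) -> 10101
Fixed point reached at step 2: 10101

Answer: fixed 10101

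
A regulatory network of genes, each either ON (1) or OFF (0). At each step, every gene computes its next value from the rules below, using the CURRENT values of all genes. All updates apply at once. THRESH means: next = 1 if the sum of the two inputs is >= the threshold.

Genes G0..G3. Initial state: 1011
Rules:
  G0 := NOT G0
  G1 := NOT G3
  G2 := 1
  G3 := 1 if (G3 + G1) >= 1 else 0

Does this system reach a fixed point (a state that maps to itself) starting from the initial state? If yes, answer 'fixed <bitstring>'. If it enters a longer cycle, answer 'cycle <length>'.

Step 0: 1011
Step 1: G0=NOT G0=NOT 1=0 G1=NOT G3=NOT 1=0 G2=1(const) G3=(1+0>=1)=1 -> 0011
Step 2: G0=NOT G0=NOT 0=1 G1=NOT G3=NOT 1=0 G2=1(const) G3=(1+0>=1)=1 -> 1011
Cycle of length 2 starting at step 0 -> no fixed point

Answer: cycle 2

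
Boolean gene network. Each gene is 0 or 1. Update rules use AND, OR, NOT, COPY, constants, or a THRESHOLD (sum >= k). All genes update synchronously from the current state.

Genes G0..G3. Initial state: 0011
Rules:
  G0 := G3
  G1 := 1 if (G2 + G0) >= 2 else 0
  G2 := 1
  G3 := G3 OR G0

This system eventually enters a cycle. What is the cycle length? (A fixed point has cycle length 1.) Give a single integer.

Step 0: 0011
Step 1: G0=G3=1 G1=(1+0>=2)=0 G2=1(const) G3=G3|G0=1|0=1 -> 1011
Step 2: G0=G3=1 G1=(1+1>=2)=1 G2=1(const) G3=G3|G0=1|1=1 -> 1111
Step 3: G0=G3=1 G1=(1+1>=2)=1 G2=1(const) G3=G3|G0=1|1=1 -> 1111
State from step 3 equals state from step 2 -> cycle length 1

Answer: 1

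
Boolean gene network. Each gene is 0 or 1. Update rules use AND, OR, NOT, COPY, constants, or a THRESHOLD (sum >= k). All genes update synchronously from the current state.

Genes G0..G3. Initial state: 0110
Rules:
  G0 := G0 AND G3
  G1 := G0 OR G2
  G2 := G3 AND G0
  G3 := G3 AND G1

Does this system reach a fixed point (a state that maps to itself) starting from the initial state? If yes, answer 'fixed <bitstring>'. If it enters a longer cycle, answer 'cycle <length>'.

Answer: fixed 0000

Derivation:
Step 0: 0110
Step 1: G0=G0&G3=0&0=0 G1=G0|G2=0|1=1 G2=G3&G0=0&0=0 G3=G3&G1=0&1=0 -> 0100
Step 2: G0=G0&G3=0&0=0 G1=G0|G2=0|0=0 G2=G3&G0=0&0=0 G3=G3&G1=0&1=0 -> 0000
Step 3: G0=G0&G3=0&0=0 G1=G0|G2=0|0=0 G2=G3&G0=0&0=0 G3=G3&G1=0&0=0 -> 0000
Fixed point reached at step 2: 0000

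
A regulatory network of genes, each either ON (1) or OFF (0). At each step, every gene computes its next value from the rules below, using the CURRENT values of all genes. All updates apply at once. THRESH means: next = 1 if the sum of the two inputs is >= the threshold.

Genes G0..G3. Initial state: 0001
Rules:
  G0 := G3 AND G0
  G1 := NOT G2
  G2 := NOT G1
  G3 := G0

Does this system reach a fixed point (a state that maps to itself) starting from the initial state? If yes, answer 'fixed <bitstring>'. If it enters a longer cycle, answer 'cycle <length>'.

Step 0: 0001
Step 1: G0=G3&G0=1&0=0 G1=NOT G2=NOT 0=1 G2=NOT G1=NOT 0=1 G3=G0=0 -> 0110
Step 2: G0=G3&G0=0&0=0 G1=NOT G2=NOT 1=0 G2=NOT G1=NOT 1=0 G3=G0=0 -> 0000
Step 3: G0=G3&G0=0&0=0 G1=NOT G2=NOT 0=1 G2=NOT G1=NOT 0=1 G3=G0=0 -> 0110
Cycle of length 2 starting at step 1 -> no fixed point

Answer: cycle 2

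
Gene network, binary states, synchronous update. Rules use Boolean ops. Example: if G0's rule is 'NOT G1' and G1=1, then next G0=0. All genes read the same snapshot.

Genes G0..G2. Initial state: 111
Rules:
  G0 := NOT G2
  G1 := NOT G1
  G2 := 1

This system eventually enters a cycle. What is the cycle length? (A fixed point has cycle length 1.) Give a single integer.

Step 0: 111
Step 1: G0=NOT G2=NOT 1=0 G1=NOT G1=NOT 1=0 G2=1(const) -> 001
Step 2: G0=NOT G2=NOT 1=0 G1=NOT G1=NOT 0=1 G2=1(const) -> 011
Step 3: G0=NOT G2=NOT 1=0 G1=NOT G1=NOT 1=0 G2=1(const) -> 001
State from step 3 equals state from step 1 -> cycle length 2

Answer: 2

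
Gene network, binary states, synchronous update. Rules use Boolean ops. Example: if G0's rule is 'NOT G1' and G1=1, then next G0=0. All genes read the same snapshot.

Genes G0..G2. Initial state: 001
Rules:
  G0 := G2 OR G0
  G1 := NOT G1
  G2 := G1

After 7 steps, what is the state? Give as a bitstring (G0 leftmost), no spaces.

Step 1: G0=G2|G0=1|0=1 G1=NOT G1=NOT 0=1 G2=G1=0 -> 110
Step 2: G0=G2|G0=0|1=1 G1=NOT G1=NOT 1=0 G2=G1=1 -> 101
Step 3: G0=G2|G0=1|1=1 G1=NOT G1=NOT 0=1 G2=G1=0 -> 110
Step 4: G0=G2|G0=0|1=1 G1=NOT G1=NOT 1=0 G2=G1=1 -> 101
Step 5: G0=G2|G0=1|1=1 G1=NOT G1=NOT 0=1 G2=G1=0 -> 110
Step 6: G0=G2|G0=0|1=1 G1=NOT G1=NOT 1=0 G2=G1=1 -> 101
Step 7: G0=G2|G0=1|1=1 G1=NOT G1=NOT 0=1 G2=G1=0 -> 110

110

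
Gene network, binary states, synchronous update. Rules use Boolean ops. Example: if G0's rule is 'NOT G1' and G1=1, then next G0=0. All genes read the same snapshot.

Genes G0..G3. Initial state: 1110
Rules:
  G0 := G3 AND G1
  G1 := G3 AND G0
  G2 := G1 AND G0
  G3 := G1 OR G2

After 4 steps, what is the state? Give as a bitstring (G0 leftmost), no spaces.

Step 1: G0=G3&G1=0&1=0 G1=G3&G0=0&1=0 G2=G1&G0=1&1=1 G3=G1|G2=1|1=1 -> 0011
Step 2: G0=G3&G1=1&0=0 G1=G3&G0=1&0=0 G2=G1&G0=0&0=0 G3=G1|G2=0|1=1 -> 0001
Step 3: G0=G3&G1=1&0=0 G1=G3&G0=1&0=0 G2=G1&G0=0&0=0 G3=G1|G2=0|0=0 -> 0000
Step 4: G0=G3&G1=0&0=0 G1=G3&G0=0&0=0 G2=G1&G0=0&0=0 G3=G1|G2=0|0=0 -> 0000

0000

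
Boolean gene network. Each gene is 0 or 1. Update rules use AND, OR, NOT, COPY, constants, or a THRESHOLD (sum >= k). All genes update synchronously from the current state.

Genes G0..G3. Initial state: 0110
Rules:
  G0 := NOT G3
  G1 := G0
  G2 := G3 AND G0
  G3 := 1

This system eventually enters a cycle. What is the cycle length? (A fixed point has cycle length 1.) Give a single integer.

Step 0: 0110
Step 1: G0=NOT G3=NOT 0=1 G1=G0=0 G2=G3&G0=0&0=0 G3=1(const) -> 1001
Step 2: G0=NOT G3=NOT 1=0 G1=G0=1 G2=G3&G0=1&1=1 G3=1(const) -> 0111
Step 3: G0=NOT G3=NOT 1=0 G1=G0=0 G2=G3&G0=1&0=0 G3=1(const) -> 0001
Step 4: G0=NOT G3=NOT 1=0 G1=G0=0 G2=G3&G0=1&0=0 G3=1(const) -> 0001
State from step 4 equals state from step 3 -> cycle length 1

Answer: 1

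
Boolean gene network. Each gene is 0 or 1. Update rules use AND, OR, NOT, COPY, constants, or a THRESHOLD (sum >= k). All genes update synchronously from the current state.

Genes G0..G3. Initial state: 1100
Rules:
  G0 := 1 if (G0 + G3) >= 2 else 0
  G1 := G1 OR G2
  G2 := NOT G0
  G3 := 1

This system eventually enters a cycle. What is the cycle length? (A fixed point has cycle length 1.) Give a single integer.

Answer: 1

Derivation:
Step 0: 1100
Step 1: G0=(1+0>=2)=0 G1=G1|G2=1|0=1 G2=NOT G0=NOT 1=0 G3=1(const) -> 0101
Step 2: G0=(0+1>=2)=0 G1=G1|G2=1|0=1 G2=NOT G0=NOT 0=1 G3=1(const) -> 0111
Step 3: G0=(0+1>=2)=0 G1=G1|G2=1|1=1 G2=NOT G0=NOT 0=1 G3=1(const) -> 0111
State from step 3 equals state from step 2 -> cycle length 1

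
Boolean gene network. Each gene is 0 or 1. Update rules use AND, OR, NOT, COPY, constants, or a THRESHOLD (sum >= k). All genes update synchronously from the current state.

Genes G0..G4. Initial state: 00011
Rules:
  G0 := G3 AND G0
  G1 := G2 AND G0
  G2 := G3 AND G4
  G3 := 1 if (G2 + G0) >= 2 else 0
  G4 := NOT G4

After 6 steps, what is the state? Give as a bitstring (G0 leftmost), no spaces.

Step 1: G0=G3&G0=1&0=0 G1=G2&G0=0&0=0 G2=G3&G4=1&1=1 G3=(0+0>=2)=0 G4=NOT G4=NOT 1=0 -> 00100
Step 2: G0=G3&G0=0&0=0 G1=G2&G0=1&0=0 G2=G3&G4=0&0=0 G3=(1+0>=2)=0 G4=NOT G4=NOT 0=1 -> 00001
Step 3: G0=G3&G0=0&0=0 G1=G2&G0=0&0=0 G2=G3&G4=0&1=0 G3=(0+0>=2)=0 G4=NOT G4=NOT 1=0 -> 00000
Step 4: G0=G3&G0=0&0=0 G1=G2&G0=0&0=0 G2=G3&G4=0&0=0 G3=(0+0>=2)=0 G4=NOT G4=NOT 0=1 -> 00001
Step 5: G0=G3&G0=0&0=0 G1=G2&G0=0&0=0 G2=G3&G4=0&1=0 G3=(0+0>=2)=0 G4=NOT G4=NOT 1=0 -> 00000
Step 6: G0=G3&G0=0&0=0 G1=G2&G0=0&0=0 G2=G3&G4=0&0=0 G3=(0+0>=2)=0 G4=NOT G4=NOT 0=1 -> 00001

00001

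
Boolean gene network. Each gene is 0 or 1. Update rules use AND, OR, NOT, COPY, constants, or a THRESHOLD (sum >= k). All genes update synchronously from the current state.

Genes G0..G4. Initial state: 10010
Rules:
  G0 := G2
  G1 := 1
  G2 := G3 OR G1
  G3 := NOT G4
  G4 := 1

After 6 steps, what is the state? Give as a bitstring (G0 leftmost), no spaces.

Step 1: G0=G2=0 G1=1(const) G2=G3|G1=1|0=1 G3=NOT G4=NOT 0=1 G4=1(const) -> 01111
Step 2: G0=G2=1 G1=1(const) G2=G3|G1=1|1=1 G3=NOT G4=NOT 1=0 G4=1(const) -> 11101
Step 3: G0=G2=1 G1=1(const) G2=G3|G1=0|1=1 G3=NOT G4=NOT 1=0 G4=1(const) -> 11101
Step 4: G0=G2=1 G1=1(const) G2=G3|G1=0|1=1 G3=NOT G4=NOT 1=0 G4=1(const) -> 11101
Step 5: G0=G2=1 G1=1(const) G2=G3|G1=0|1=1 G3=NOT G4=NOT 1=0 G4=1(const) -> 11101
Step 6: G0=G2=1 G1=1(const) G2=G3|G1=0|1=1 G3=NOT G4=NOT 1=0 G4=1(const) -> 11101

11101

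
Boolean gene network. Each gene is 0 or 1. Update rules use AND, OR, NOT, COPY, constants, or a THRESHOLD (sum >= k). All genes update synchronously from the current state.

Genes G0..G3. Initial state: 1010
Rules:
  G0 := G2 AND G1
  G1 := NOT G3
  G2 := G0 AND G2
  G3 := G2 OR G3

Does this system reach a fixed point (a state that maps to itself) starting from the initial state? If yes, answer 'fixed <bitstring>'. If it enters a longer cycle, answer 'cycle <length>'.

Answer: fixed 0001

Derivation:
Step 0: 1010
Step 1: G0=G2&G1=1&0=0 G1=NOT G3=NOT 0=1 G2=G0&G2=1&1=1 G3=G2|G3=1|0=1 -> 0111
Step 2: G0=G2&G1=1&1=1 G1=NOT G3=NOT 1=0 G2=G0&G2=0&1=0 G3=G2|G3=1|1=1 -> 1001
Step 3: G0=G2&G1=0&0=0 G1=NOT G3=NOT 1=0 G2=G0&G2=1&0=0 G3=G2|G3=0|1=1 -> 0001
Step 4: G0=G2&G1=0&0=0 G1=NOT G3=NOT 1=0 G2=G0&G2=0&0=0 G3=G2|G3=0|1=1 -> 0001
Fixed point reached at step 3: 0001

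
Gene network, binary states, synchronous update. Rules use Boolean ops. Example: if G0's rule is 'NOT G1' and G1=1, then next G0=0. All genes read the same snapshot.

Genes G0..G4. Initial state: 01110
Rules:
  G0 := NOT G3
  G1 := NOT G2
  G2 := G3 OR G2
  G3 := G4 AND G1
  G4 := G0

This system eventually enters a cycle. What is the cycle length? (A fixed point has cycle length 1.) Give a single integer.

Answer: 1

Derivation:
Step 0: 01110
Step 1: G0=NOT G3=NOT 1=0 G1=NOT G2=NOT 1=0 G2=G3|G2=1|1=1 G3=G4&G1=0&1=0 G4=G0=0 -> 00100
Step 2: G0=NOT G3=NOT 0=1 G1=NOT G2=NOT 1=0 G2=G3|G2=0|1=1 G3=G4&G1=0&0=0 G4=G0=0 -> 10100
Step 3: G0=NOT G3=NOT 0=1 G1=NOT G2=NOT 1=0 G2=G3|G2=0|1=1 G3=G4&G1=0&0=0 G4=G0=1 -> 10101
Step 4: G0=NOT G3=NOT 0=1 G1=NOT G2=NOT 1=0 G2=G3|G2=0|1=1 G3=G4&G1=1&0=0 G4=G0=1 -> 10101
State from step 4 equals state from step 3 -> cycle length 1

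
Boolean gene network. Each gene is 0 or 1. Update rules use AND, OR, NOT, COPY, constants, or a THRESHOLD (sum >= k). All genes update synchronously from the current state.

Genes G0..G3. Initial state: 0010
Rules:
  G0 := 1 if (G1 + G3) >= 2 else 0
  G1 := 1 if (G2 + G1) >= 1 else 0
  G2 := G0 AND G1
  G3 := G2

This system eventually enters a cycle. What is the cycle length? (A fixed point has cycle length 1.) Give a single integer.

Answer: 3

Derivation:
Step 0: 0010
Step 1: G0=(0+0>=2)=0 G1=(1+0>=1)=1 G2=G0&G1=0&0=0 G3=G2=1 -> 0101
Step 2: G0=(1+1>=2)=1 G1=(0+1>=1)=1 G2=G0&G1=0&1=0 G3=G2=0 -> 1100
Step 3: G0=(1+0>=2)=0 G1=(0+1>=1)=1 G2=G0&G1=1&1=1 G3=G2=0 -> 0110
Step 4: G0=(1+0>=2)=0 G1=(1+1>=1)=1 G2=G0&G1=0&1=0 G3=G2=1 -> 0101
State from step 4 equals state from step 1 -> cycle length 3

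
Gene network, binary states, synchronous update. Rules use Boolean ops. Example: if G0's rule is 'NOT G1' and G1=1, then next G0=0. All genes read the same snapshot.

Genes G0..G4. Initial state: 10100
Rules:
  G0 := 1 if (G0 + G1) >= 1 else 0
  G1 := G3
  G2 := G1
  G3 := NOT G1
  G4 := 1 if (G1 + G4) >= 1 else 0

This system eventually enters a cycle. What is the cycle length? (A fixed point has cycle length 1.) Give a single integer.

Answer: 4

Derivation:
Step 0: 10100
Step 1: G0=(1+0>=1)=1 G1=G3=0 G2=G1=0 G3=NOT G1=NOT 0=1 G4=(0+0>=1)=0 -> 10010
Step 2: G0=(1+0>=1)=1 G1=G3=1 G2=G1=0 G3=NOT G1=NOT 0=1 G4=(0+0>=1)=0 -> 11010
Step 3: G0=(1+1>=1)=1 G1=G3=1 G2=G1=1 G3=NOT G1=NOT 1=0 G4=(1+0>=1)=1 -> 11101
Step 4: G0=(1+1>=1)=1 G1=G3=0 G2=G1=1 G3=NOT G1=NOT 1=0 G4=(1+1>=1)=1 -> 10101
Step 5: G0=(1+0>=1)=1 G1=G3=0 G2=G1=0 G3=NOT G1=NOT 0=1 G4=(0+1>=1)=1 -> 10011
Step 6: G0=(1+0>=1)=1 G1=G3=1 G2=G1=0 G3=NOT G1=NOT 0=1 G4=(0+1>=1)=1 -> 11011
Step 7: G0=(1+1>=1)=1 G1=G3=1 G2=G1=1 G3=NOT G1=NOT 1=0 G4=(1+1>=1)=1 -> 11101
State from step 7 equals state from step 3 -> cycle length 4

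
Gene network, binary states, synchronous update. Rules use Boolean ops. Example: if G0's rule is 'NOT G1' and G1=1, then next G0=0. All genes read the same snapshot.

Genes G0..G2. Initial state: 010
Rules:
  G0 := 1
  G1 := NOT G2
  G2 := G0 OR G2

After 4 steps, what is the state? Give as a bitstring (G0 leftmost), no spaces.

Step 1: G0=1(const) G1=NOT G2=NOT 0=1 G2=G0|G2=0|0=0 -> 110
Step 2: G0=1(const) G1=NOT G2=NOT 0=1 G2=G0|G2=1|0=1 -> 111
Step 3: G0=1(const) G1=NOT G2=NOT 1=0 G2=G0|G2=1|1=1 -> 101
Step 4: G0=1(const) G1=NOT G2=NOT 1=0 G2=G0|G2=1|1=1 -> 101

101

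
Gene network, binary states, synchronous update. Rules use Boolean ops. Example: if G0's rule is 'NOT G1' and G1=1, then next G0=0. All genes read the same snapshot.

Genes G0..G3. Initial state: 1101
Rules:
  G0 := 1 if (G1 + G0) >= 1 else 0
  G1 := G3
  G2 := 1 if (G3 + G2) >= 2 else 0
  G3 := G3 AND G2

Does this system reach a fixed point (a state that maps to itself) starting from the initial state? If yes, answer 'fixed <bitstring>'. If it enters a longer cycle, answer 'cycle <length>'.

Step 0: 1101
Step 1: G0=(1+1>=1)=1 G1=G3=1 G2=(1+0>=2)=0 G3=G3&G2=1&0=0 -> 1100
Step 2: G0=(1+1>=1)=1 G1=G3=0 G2=(0+0>=2)=0 G3=G3&G2=0&0=0 -> 1000
Step 3: G0=(0+1>=1)=1 G1=G3=0 G2=(0+0>=2)=0 G3=G3&G2=0&0=0 -> 1000
Fixed point reached at step 2: 1000

Answer: fixed 1000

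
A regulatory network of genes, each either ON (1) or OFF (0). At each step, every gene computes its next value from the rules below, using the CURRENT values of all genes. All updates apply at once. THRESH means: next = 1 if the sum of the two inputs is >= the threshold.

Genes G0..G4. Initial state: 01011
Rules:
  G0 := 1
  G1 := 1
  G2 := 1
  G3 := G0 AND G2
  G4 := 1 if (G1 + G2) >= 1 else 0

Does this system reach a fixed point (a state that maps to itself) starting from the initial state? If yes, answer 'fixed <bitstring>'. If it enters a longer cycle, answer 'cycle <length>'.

Step 0: 01011
Step 1: G0=1(const) G1=1(const) G2=1(const) G3=G0&G2=0&0=0 G4=(1+0>=1)=1 -> 11101
Step 2: G0=1(const) G1=1(const) G2=1(const) G3=G0&G2=1&1=1 G4=(1+1>=1)=1 -> 11111
Step 3: G0=1(const) G1=1(const) G2=1(const) G3=G0&G2=1&1=1 G4=(1+1>=1)=1 -> 11111
Fixed point reached at step 2: 11111

Answer: fixed 11111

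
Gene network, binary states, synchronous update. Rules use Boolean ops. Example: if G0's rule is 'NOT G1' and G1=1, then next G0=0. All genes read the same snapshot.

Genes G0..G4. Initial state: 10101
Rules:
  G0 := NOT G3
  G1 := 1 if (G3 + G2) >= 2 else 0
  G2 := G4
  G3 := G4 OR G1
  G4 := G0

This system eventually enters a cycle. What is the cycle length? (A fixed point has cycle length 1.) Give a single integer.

Answer: 8

Derivation:
Step 0: 10101
Step 1: G0=NOT G3=NOT 0=1 G1=(0+1>=2)=0 G2=G4=1 G3=G4|G1=1|0=1 G4=G0=1 -> 10111
Step 2: G0=NOT G3=NOT 1=0 G1=(1+1>=2)=1 G2=G4=1 G3=G4|G1=1|0=1 G4=G0=1 -> 01111
Step 3: G0=NOT G3=NOT 1=0 G1=(1+1>=2)=1 G2=G4=1 G3=G4|G1=1|1=1 G4=G0=0 -> 01110
Step 4: G0=NOT G3=NOT 1=0 G1=(1+1>=2)=1 G2=G4=0 G3=G4|G1=0|1=1 G4=G0=0 -> 01010
Step 5: G0=NOT G3=NOT 1=0 G1=(1+0>=2)=0 G2=G4=0 G3=G4|G1=0|1=1 G4=G0=0 -> 00010
Step 6: G0=NOT G3=NOT 1=0 G1=(1+0>=2)=0 G2=G4=0 G3=G4|G1=0|0=0 G4=G0=0 -> 00000
Step 7: G0=NOT G3=NOT 0=1 G1=(0+0>=2)=0 G2=G4=0 G3=G4|G1=0|0=0 G4=G0=0 -> 10000
Step 8: G0=NOT G3=NOT 0=1 G1=(0+0>=2)=0 G2=G4=0 G3=G4|G1=0|0=0 G4=G0=1 -> 10001
Step 9: G0=NOT G3=NOT 0=1 G1=(0+0>=2)=0 G2=G4=1 G3=G4|G1=1|0=1 G4=G0=1 -> 10111
State from step 9 equals state from step 1 -> cycle length 8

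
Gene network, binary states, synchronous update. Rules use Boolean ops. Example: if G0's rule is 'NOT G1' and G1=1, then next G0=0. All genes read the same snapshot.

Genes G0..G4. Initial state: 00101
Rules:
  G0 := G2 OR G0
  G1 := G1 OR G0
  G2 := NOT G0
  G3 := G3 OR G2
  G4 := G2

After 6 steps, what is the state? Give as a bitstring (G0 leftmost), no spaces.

Step 1: G0=G2|G0=1|0=1 G1=G1|G0=0|0=0 G2=NOT G0=NOT 0=1 G3=G3|G2=0|1=1 G4=G2=1 -> 10111
Step 2: G0=G2|G0=1|1=1 G1=G1|G0=0|1=1 G2=NOT G0=NOT 1=0 G3=G3|G2=1|1=1 G4=G2=1 -> 11011
Step 3: G0=G2|G0=0|1=1 G1=G1|G0=1|1=1 G2=NOT G0=NOT 1=0 G3=G3|G2=1|0=1 G4=G2=0 -> 11010
Step 4: G0=G2|G0=0|1=1 G1=G1|G0=1|1=1 G2=NOT G0=NOT 1=0 G3=G3|G2=1|0=1 G4=G2=0 -> 11010
Step 5: G0=G2|G0=0|1=1 G1=G1|G0=1|1=1 G2=NOT G0=NOT 1=0 G3=G3|G2=1|0=1 G4=G2=0 -> 11010
Step 6: G0=G2|G0=0|1=1 G1=G1|G0=1|1=1 G2=NOT G0=NOT 1=0 G3=G3|G2=1|0=1 G4=G2=0 -> 11010

11010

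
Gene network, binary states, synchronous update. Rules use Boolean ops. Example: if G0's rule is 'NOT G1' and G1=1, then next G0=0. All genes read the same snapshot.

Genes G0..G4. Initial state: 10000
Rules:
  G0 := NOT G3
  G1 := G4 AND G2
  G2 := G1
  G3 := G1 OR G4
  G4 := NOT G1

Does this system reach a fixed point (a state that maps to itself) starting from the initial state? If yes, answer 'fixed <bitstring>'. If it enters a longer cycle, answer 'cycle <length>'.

Answer: fixed 00011

Derivation:
Step 0: 10000
Step 1: G0=NOT G3=NOT 0=1 G1=G4&G2=0&0=0 G2=G1=0 G3=G1|G4=0|0=0 G4=NOT G1=NOT 0=1 -> 10001
Step 2: G0=NOT G3=NOT 0=1 G1=G4&G2=1&0=0 G2=G1=0 G3=G1|G4=0|1=1 G4=NOT G1=NOT 0=1 -> 10011
Step 3: G0=NOT G3=NOT 1=0 G1=G4&G2=1&0=0 G2=G1=0 G3=G1|G4=0|1=1 G4=NOT G1=NOT 0=1 -> 00011
Step 4: G0=NOT G3=NOT 1=0 G1=G4&G2=1&0=0 G2=G1=0 G3=G1|G4=0|1=1 G4=NOT G1=NOT 0=1 -> 00011
Fixed point reached at step 3: 00011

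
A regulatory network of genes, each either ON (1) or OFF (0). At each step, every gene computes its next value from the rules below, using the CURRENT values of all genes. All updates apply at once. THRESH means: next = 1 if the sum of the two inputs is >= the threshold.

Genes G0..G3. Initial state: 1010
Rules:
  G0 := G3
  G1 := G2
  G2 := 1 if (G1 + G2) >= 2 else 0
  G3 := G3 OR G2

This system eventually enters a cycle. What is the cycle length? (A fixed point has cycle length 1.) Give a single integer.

Step 0: 1010
Step 1: G0=G3=0 G1=G2=1 G2=(0+1>=2)=0 G3=G3|G2=0|1=1 -> 0101
Step 2: G0=G3=1 G1=G2=0 G2=(1+0>=2)=0 G3=G3|G2=1|0=1 -> 1001
Step 3: G0=G3=1 G1=G2=0 G2=(0+0>=2)=0 G3=G3|G2=1|0=1 -> 1001
State from step 3 equals state from step 2 -> cycle length 1

Answer: 1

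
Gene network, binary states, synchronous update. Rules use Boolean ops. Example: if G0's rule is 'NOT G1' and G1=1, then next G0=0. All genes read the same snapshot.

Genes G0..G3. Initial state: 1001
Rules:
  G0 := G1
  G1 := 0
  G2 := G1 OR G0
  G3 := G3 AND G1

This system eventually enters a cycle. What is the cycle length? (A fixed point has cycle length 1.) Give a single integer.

Answer: 1

Derivation:
Step 0: 1001
Step 1: G0=G1=0 G1=0(const) G2=G1|G0=0|1=1 G3=G3&G1=1&0=0 -> 0010
Step 2: G0=G1=0 G1=0(const) G2=G1|G0=0|0=0 G3=G3&G1=0&0=0 -> 0000
Step 3: G0=G1=0 G1=0(const) G2=G1|G0=0|0=0 G3=G3&G1=0&0=0 -> 0000
State from step 3 equals state from step 2 -> cycle length 1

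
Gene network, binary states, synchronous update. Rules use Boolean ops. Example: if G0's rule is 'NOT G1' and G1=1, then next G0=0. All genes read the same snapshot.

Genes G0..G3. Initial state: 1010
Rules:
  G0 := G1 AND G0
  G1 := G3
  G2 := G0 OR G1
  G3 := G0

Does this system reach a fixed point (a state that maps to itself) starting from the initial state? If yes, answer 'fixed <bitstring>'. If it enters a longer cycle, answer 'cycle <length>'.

Answer: fixed 0000

Derivation:
Step 0: 1010
Step 1: G0=G1&G0=0&1=0 G1=G3=0 G2=G0|G1=1|0=1 G3=G0=1 -> 0011
Step 2: G0=G1&G0=0&0=0 G1=G3=1 G2=G0|G1=0|0=0 G3=G0=0 -> 0100
Step 3: G0=G1&G0=1&0=0 G1=G3=0 G2=G0|G1=0|1=1 G3=G0=0 -> 0010
Step 4: G0=G1&G0=0&0=0 G1=G3=0 G2=G0|G1=0|0=0 G3=G0=0 -> 0000
Step 5: G0=G1&G0=0&0=0 G1=G3=0 G2=G0|G1=0|0=0 G3=G0=0 -> 0000
Fixed point reached at step 4: 0000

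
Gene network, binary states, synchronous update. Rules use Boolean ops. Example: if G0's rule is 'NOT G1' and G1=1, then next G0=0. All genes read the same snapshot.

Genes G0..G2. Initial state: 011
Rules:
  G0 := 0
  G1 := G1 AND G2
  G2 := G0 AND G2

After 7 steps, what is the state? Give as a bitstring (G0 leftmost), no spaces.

Step 1: G0=0(const) G1=G1&G2=1&1=1 G2=G0&G2=0&1=0 -> 010
Step 2: G0=0(const) G1=G1&G2=1&0=0 G2=G0&G2=0&0=0 -> 000
Step 3: G0=0(const) G1=G1&G2=0&0=0 G2=G0&G2=0&0=0 -> 000
Step 4: G0=0(const) G1=G1&G2=0&0=0 G2=G0&G2=0&0=0 -> 000
Step 5: G0=0(const) G1=G1&G2=0&0=0 G2=G0&G2=0&0=0 -> 000
Step 6: G0=0(const) G1=G1&G2=0&0=0 G2=G0&G2=0&0=0 -> 000
Step 7: G0=0(const) G1=G1&G2=0&0=0 G2=G0&G2=0&0=0 -> 000

000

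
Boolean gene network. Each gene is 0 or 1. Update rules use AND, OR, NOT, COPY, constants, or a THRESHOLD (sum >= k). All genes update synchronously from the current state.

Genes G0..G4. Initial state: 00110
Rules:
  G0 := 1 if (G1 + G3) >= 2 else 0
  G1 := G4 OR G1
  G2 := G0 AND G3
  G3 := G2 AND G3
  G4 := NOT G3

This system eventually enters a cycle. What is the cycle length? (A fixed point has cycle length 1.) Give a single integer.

Answer: 1

Derivation:
Step 0: 00110
Step 1: G0=(0+1>=2)=0 G1=G4|G1=0|0=0 G2=G0&G3=0&1=0 G3=G2&G3=1&1=1 G4=NOT G3=NOT 1=0 -> 00010
Step 2: G0=(0+1>=2)=0 G1=G4|G1=0|0=0 G2=G0&G3=0&1=0 G3=G2&G3=0&1=0 G4=NOT G3=NOT 1=0 -> 00000
Step 3: G0=(0+0>=2)=0 G1=G4|G1=0|0=0 G2=G0&G3=0&0=0 G3=G2&G3=0&0=0 G4=NOT G3=NOT 0=1 -> 00001
Step 4: G0=(0+0>=2)=0 G1=G4|G1=1|0=1 G2=G0&G3=0&0=0 G3=G2&G3=0&0=0 G4=NOT G3=NOT 0=1 -> 01001
Step 5: G0=(1+0>=2)=0 G1=G4|G1=1|1=1 G2=G0&G3=0&0=0 G3=G2&G3=0&0=0 G4=NOT G3=NOT 0=1 -> 01001
State from step 5 equals state from step 4 -> cycle length 1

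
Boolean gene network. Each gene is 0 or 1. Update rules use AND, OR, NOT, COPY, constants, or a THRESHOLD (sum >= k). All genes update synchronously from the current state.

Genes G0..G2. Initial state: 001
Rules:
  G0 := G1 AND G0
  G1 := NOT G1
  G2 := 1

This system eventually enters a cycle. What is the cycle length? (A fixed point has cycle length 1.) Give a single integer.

Answer: 2

Derivation:
Step 0: 001
Step 1: G0=G1&G0=0&0=0 G1=NOT G1=NOT 0=1 G2=1(const) -> 011
Step 2: G0=G1&G0=1&0=0 G1=NOT G1=NOT 1=0 G2=1(const) -> 001
State from step 2 equals state from step 0 -> cycle length 2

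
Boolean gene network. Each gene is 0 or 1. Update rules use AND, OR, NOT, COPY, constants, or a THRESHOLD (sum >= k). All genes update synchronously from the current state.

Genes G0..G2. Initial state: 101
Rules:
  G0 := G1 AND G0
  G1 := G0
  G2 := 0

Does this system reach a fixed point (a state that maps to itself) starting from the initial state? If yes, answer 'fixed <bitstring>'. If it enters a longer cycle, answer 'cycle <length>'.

Answer: fixed 000

Derivation:
Step 0: 101
Step 1: G0=G1&G0=0&1=0 G1=G0=1 G2=0(const) -> 010
Step 2: G0=G1&G0=1&0=0 G1=G0=0 G2=0(const) -> 000
Step 3: G0=G1&G0=0&0=0 G1=G0=0 G2=0(const) -> 000
Fixed point reached at step 2: 000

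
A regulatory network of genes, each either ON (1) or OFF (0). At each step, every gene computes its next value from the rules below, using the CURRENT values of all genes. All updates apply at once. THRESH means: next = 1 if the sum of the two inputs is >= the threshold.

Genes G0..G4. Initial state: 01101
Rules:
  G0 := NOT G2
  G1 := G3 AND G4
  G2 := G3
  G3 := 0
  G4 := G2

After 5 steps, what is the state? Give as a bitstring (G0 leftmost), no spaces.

Step 1: G0=NOT G2=NOT 1=0 G1=G3&G4=0&1=0 G2=G3=0 G3=0(const) G4=G2=1 -> 00001
Step 2: G0=NOT G2=NOT 0=1 G1=G3&G4=0&1=0 G2=G3=0 G3=0(const) G4=G2=0 -> 10000
Step 3: G0=NOT G2=NOT 0=1 G1=G3&G4=0&0=0 G2=G3=0 G3=0(const) G4=G2=0 -> 10000
Step 4: G0=NOT G2=NOT 0=1 G1=G3&G4=0&0=0 G2=G3=0 G3=0(const) G4=G2=0 -> 10000
Step 5: G0=NOT G2=NOT 0=1 G1=G3&G4=0&0=0 G2=G3=0 G3=0(const) G4=G2=0 -> 10000

10000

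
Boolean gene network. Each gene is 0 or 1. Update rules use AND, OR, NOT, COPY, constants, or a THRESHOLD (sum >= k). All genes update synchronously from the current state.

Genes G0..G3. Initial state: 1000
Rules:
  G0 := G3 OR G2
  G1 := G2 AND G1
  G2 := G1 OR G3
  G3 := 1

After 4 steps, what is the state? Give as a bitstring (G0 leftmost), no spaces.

Step 1: G0=G3|G2=0|0=0 G1=G2&G1=0&0=0 G2=G1|G3=0|0=0 G3=1(const) -> 0001
Step 2: G0=G3|G2=1|0=1 G1=G2&G1=0&0=0 G2=G1|G3=0|1=1 G3=1(const) -> 1011
Step 3: G0=G3|G2=1|1=1 G1=G2&G1=1&0=0 G2=G1|G3=0|1=1 G3=1(const) -> 1011
Step 4: G0=G3|G2=1|1=1 G1=G2&G1=1&0=0 G2=G1|G3=0|1=1 G3=1(const) -> 1011

1011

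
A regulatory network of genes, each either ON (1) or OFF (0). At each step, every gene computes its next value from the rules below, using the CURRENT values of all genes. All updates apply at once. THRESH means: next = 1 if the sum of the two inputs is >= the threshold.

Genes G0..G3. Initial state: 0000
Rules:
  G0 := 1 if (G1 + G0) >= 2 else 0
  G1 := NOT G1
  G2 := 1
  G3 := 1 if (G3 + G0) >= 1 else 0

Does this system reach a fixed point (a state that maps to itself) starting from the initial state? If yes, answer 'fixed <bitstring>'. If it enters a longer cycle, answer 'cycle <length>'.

Answer: cycle 2

Derivation:
Step 0: 0000
Step 1: G0=(0+0>=2)=0 G1=NOT G1=NOT 0=1 G2=1(const) G3=(0+0>=1)=0 -> 0110
Step 2: G0=(1+0>=2)=0 G1=NOT G1=NOT 1=0 G2=1(const) G3=(0+0>=1)=0 -> 0010
Step 3: G0=(0+0>=2)=0 G1=NOT G1=NOT 0=1 G2=1(const) G3=(0+0>=1)=0 -> 0110
Cycle of length 2 starting at step 1 -> no fixed point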